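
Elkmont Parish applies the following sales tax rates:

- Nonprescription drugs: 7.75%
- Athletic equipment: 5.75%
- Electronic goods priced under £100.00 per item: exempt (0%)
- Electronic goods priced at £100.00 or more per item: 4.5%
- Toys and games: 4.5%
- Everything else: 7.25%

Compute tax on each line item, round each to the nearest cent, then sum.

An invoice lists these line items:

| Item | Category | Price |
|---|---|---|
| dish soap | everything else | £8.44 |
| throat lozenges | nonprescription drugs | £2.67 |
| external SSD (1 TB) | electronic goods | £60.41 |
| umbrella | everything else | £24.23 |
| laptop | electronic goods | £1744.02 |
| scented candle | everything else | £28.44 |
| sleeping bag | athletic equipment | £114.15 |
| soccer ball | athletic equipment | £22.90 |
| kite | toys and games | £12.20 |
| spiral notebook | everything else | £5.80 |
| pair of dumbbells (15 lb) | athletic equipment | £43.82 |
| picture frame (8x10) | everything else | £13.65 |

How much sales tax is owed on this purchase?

Dish soap £8.44: everything else → 7.25% → £0.61
Throat lozenges £2.67: nonprescription drugs → 7.75% → £0.21
External SSD (1 TB) £60.41: electronic goods, under £100.00 → 0% → £0.00
Umbrella £24.23: everything else → 7.25% → £1.76
Laptop £1744.02: electronic goods, £100.00 or more → 4.5% → £78.48
Scented candle £28.44: everything else → 7.25% → £2.06
Sleeping bag £114.15: athletic equipment → 5.75% → £6.56
Soccer ball £22.90: athletic equipment → 5.75% → £1.32
Kite £12.20: toys and games → 4.5% → £0.55
Spiral notebook £5.80: everything else → 7.25% → £0.42
Pair of dumbbells (15 lb) £43.82: athletic equipment → 5.75% → £2.52
Picture frame (8x10) £13.65: everything else → 7.25% → £0.99
Total tax = £0.61 + £0.21 + £1.76 + £78.48 + £2.06 + £6.56 + £1.32 + £0.55 + £0.42 + £2.52 + £0.99 = £95.48

£95.48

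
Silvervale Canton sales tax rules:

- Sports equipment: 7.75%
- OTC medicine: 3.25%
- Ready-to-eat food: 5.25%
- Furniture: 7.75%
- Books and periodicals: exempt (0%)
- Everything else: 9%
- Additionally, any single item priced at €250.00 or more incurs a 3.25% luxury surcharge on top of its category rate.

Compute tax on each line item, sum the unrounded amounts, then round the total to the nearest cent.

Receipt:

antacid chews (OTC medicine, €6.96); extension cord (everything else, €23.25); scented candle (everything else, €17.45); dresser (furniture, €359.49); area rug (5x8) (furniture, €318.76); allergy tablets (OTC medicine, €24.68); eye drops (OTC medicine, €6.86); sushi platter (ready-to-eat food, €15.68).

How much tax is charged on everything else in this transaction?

Extension cord €23.25: everything else → 9% → €2.0925
Scented candle €17.45: everything else → 9% → €1.5705
Tax on everything else: unrounded sum = €3.663 → €3.66

€3.66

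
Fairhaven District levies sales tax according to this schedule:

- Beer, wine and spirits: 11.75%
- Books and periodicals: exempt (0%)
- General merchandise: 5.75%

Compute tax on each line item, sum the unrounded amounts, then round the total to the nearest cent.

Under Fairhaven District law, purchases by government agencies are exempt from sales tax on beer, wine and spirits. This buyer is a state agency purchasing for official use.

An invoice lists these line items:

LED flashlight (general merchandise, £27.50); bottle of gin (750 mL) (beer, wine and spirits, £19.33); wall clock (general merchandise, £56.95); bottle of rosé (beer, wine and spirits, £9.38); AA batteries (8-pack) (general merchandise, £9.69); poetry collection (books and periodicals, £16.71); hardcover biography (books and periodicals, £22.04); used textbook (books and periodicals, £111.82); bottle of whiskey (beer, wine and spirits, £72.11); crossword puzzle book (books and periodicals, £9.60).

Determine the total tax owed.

£5.41

LED flashlight £27.50: general merchandise → 5.75% → £1.58125
Bottle of gin (750 mL) £19.33: beer, wine and spirits, buyer-exempt → 0% → £0.00
Wall clock £56.95: general merchandise → 5.75% → £3.274625
Bottle of rosé £9.38: beer, wine and spirits, buyer-exempt → 0% → £0.00
AA batteries (8-pack) £9.69: general merchandise → 5.75% → £0.557175
Poetry collection £16.71: books and periodicals → 0% → £0.00
Hardcover biography £22.04: books and periodicals → 0% → £0.00
Used textbook £111.82: books and periodicals → 0% → £0.00
Bottle of whiskey £72.11: beer, wine and spirits, buyer-exempt → 0% → £0.00
Crossword puzzle book £9.60: books and periodicals → 0% → £0.00
Unrounded tax sum = £5.41305 → £5.41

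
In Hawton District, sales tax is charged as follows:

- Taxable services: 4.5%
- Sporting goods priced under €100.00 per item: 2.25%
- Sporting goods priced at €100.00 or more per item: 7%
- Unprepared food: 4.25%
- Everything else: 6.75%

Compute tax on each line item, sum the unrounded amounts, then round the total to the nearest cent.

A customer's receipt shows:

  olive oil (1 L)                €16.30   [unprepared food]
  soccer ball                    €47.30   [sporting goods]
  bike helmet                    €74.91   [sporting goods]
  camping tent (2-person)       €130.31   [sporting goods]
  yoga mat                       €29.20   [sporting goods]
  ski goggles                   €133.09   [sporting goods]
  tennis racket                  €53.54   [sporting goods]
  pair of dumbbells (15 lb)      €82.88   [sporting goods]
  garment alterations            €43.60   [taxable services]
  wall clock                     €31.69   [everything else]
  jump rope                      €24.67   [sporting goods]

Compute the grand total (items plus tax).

€697.75

Olive oil (1 L) €16.30: unprepared food → 4.25% → €0.69275
Soccer ball €47.30: sporting goods, under €100.00 → 2.25% → €1.06425
Bike helmet €74.91: sporting goods, under €100.00 → 2.25% → €1.685475
Camping tent (2-person) €130.31: sporting goods, €100.00 or more → 7% → €9.1217
Yoga mat €29.20: sporting goods, under €100.00 → 2.25% → €0.657
Ski goggles €133.09: sporting goods, €100.00 or more → 7% → €9.3163
Tennis racket €53.54: sporting goods, under €100.00 → 2.25% → €1.20465
Pair of dumbbells (15 lb) €82.88: sporting goods, under €100.00 → 2.25% → €1.8648
Garment alterations €43.60: taxable services → 4.5% → €1.962
Wall clock €31.69: everything else → 6.75% → €2.139075
Jump rope €24.67: sporting goods, under €100.00 → 2.25% → €0.555075
Subtotal = €667.49; unrounded tax = €30.263075 → €30.26; total due = €697.75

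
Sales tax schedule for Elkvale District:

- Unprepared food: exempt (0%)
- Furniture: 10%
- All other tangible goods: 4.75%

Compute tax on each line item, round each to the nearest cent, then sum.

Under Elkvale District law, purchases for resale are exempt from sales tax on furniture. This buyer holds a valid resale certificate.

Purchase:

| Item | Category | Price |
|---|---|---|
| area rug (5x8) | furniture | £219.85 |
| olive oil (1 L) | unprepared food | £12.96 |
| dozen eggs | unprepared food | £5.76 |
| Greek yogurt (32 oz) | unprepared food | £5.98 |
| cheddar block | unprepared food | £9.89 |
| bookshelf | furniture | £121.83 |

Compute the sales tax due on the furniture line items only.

Area rug (5x8) £219.85: furniture, buyer-exempt → 0% → £0.00
Bookshelf £121.83: furniture, buyer-exempt → 0% → £0.00
Tax on furniture = £0.00 + £0.00 = £0.00

£0.00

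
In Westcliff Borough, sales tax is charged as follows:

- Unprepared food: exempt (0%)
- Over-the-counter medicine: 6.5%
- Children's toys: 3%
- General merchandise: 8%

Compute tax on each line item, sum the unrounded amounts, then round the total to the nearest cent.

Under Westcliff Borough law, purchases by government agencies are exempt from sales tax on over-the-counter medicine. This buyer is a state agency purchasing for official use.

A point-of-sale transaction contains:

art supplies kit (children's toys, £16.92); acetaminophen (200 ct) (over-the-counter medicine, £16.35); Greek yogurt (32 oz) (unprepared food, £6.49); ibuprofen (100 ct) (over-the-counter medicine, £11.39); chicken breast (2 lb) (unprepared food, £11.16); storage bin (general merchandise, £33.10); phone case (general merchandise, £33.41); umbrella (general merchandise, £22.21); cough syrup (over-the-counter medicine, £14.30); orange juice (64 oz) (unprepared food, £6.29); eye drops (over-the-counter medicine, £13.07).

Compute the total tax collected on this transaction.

Art supplies kit £16.92: children's toys → 3% → £0.5076
Acetaminophen (200 ct) £16.35: over-the-counter medicine, buyer-exempt → 0% → £0.00
Greek yogurt (32 oz) £6.49: unprepared food → 0% → £0.00
Ibuprofen (100 ct) £11.39: over-the-counter medicine, buyer-exempt → 0% → £0.00
Chicken breast (2 lb) £11.16: unprepared food → 0% → £0.00
Storage bin £33.10: general merchandise → 8% → £2.648
Phone case £33.41: general merchandise → 8% → £2.6728
Umbrella £22.21: general merchandise → 8% → £1.7768
Cough syrup £14.30: over-the-counter medicine, buyer-exempt → 0% → £0.00
Orange juice (64 oz) £6.29: unprepared food → 0% → £0.00
Eye drops £13.07: over-the-counter medicine, buyer-exempt → 0% → £0.00
Unrounded tax sum = £7.6052 → £7.61

£7.61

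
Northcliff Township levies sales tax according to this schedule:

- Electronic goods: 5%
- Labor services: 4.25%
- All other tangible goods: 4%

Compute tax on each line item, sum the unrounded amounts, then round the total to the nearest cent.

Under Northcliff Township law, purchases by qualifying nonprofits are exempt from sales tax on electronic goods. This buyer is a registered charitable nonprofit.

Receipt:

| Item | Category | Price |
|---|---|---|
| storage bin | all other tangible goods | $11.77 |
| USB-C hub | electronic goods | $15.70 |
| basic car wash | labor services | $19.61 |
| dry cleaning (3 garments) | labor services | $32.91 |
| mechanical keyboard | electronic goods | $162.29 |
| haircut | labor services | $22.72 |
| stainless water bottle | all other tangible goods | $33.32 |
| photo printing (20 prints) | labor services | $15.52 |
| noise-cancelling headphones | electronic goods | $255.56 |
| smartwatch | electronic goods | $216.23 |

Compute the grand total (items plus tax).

$791.29

Storage bin $11.77: all other tangible goods → 4% → $0.4708
USB-C hub $15.70: electronic goods, buyer-exempt → 0% → $0.00
Basic car wash $19.61: labor services → 4.25% → $0.833425
Dry cleaning (3 garments) $32.91: labor services → 4.25% → $1.398675
Mechanical keyboard $162.29: electronic goods, buyer-exempt → 0% → $0.00
Haircut $22.72: labor services → 4.25% → $0.9656
Stainless water bottle $33.32: all other tangible goods → 4% → $1.3328
Photo printing (20 prints) $15.52: labor services → 4.25% → $0.6596
Noise-cancelling headphones $255.56: electronic goods, buyer-exempt → 0% → $0.00
Smartwatch $216.23: electronic goods, buyer-exempt → 0% → $0.00
Subtotal = $785.63; unrounded tax = $5.6609 → $5.66; total due = $791.29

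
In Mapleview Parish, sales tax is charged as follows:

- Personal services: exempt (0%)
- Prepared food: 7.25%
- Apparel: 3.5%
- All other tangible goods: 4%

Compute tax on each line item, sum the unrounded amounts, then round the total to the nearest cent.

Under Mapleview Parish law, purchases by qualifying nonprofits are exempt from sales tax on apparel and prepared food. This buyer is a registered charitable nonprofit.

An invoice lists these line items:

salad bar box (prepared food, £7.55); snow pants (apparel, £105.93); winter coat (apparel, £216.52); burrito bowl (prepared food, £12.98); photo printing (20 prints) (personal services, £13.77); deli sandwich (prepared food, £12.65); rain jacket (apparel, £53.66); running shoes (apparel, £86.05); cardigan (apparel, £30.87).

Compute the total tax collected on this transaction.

£0.00

Salad bar box £7.55: prepared food, buyer-exempt → 0% → £0.00
Snow pants £105.93: apparel, buyer-exempt → 0% → £0.00
Winter coat £216.52: apparel, buyer-exempt → 0% → £0.00
Burrito bowl £12.98: prepared food, buyer-exempt → 0% → £0.00
Photo printing (20 prints) £13.77: personal services → 0% → £0.00
Deli sandwich £12.65: prepared food, buyer-exempt → 0% → £0.00
Rain jacket £53.66: apparel, buyer-exempt → 0% → £0.00
Running shoes £86.05: apparel, buyer-exempt → 0% → £0.00
Cardigan £30.87: apparel, buyer-exempt → 0% → £0.00
Unrounded tax sum = £0.00 → £0.00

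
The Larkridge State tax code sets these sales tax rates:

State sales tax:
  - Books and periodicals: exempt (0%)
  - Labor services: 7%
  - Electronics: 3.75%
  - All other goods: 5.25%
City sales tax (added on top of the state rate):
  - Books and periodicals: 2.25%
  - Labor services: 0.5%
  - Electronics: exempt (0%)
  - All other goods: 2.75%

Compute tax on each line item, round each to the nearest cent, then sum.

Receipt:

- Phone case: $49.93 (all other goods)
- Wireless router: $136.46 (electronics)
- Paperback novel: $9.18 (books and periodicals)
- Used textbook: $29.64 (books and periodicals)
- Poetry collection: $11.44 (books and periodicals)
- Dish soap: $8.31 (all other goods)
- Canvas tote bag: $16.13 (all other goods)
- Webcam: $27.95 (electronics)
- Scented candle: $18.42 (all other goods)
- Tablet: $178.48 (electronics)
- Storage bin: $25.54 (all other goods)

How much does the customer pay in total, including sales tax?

Phone case $49.93: all other goods → 5.25% + 2.75% city = 8% → $3.99
Wireless router $136.46: electronics → 3.75% + 0% city = 3.75% → $5.12
Paperback novel $9.18: books and periodicals → 0% + 2.25% city = 2.25% → $0.21
Used textbook $29.64: books and periodicals → 0% + 2.25% city = 2.25% → $0.67
Poetry collection $11.44: books and periodicals → 0% + 2.25% city = 2.25% → $0.26
Dish soap $8.31: all other goods → 5.25% + 2.75% city = 8% → $0.66
Canvas tote bag $16.13: all other goods → 5.25% + 2.75% city = 8% → $1.29
Webcam $27.95: electronics → 3.75% + 0% city = 3.75% → $1.05
Scented candle $18.42: all other goods → 5.25% + 2.75% city = 8% → $1.47
Tablet $178.48: electronics → 3.75% + 0% city = 3.75% → $6.69
Storage bin $25.54: all other goods → 5.25% + 2.75% city = 8% → $2.04
Subtotal = $511.48; tax = $23.45; total due = $534.93

$534.93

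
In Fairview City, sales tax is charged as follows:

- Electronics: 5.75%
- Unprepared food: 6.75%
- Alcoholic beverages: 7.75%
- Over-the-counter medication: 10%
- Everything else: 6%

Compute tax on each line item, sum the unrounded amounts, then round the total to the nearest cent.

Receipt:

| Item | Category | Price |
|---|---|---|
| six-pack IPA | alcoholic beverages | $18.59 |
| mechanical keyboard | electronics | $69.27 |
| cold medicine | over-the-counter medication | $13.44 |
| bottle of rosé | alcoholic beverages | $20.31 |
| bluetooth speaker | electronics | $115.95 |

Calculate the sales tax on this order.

$15.01

Six-pack IPA $18.59: alcoholic beverages → 7.75% → $1.440725
Mechanical keyboard $69.27: electronics → 5.75% → $3.983025
Cold medicine $13.44: over-the-counter medication → 10% → $1.344
Bottle of rosé $20.31: alcoholic beverages → 7.75% → $1.574025
Bluetooth speaker $115.95: electronics → 5.75% → $6.667125
Unrounded tax sum = $15.0089 → $15.01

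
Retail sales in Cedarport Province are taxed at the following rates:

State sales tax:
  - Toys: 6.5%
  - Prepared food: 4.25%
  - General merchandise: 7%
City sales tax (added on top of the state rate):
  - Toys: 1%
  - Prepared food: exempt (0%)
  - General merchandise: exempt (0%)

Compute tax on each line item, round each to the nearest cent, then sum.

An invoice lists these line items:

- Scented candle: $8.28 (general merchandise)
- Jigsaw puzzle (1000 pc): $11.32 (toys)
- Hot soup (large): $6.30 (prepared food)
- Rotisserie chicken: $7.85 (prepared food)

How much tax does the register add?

Scented candle $8.28: general merchandise → 7% + 0% city = 7% → $0.58
Jigsaw puzzle (1000 pc) $11.32: toys → 6.5% + 1% city = 7.5% → $0.85
Hot soup (large) $6.30: prepared food → 4.25% + 0% city = 4.25% → $0.27
Rotisserie chicken $7.85: prepared food → 4.25% + 0% city = 4.25% → $0.33
Total tax = $0.58 + $0.85 + $0.27 + $0.33 = $2.03

$2.03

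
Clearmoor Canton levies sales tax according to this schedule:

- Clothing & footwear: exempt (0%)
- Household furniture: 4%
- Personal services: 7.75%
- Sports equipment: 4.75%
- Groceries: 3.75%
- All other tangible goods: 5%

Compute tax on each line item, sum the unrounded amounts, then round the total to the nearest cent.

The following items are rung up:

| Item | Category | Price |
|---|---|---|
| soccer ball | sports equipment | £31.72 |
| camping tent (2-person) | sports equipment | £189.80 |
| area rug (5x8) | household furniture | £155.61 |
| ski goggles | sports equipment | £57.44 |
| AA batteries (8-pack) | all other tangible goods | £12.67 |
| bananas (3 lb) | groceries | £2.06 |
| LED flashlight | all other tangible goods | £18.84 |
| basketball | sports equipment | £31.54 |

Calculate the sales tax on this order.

£22.63

Soccer ball £31.72: sports equipment → 4.75% → £1.5067
Camping tent (2-person) £189.80: sports equipment → 4.75% → £9.0155
Area rug (5x8) £155.61: household furniture → 4% → £6.2244
Ski goggles £57.44: sports equipment → 4.75% → £2.7284
AA batteries (8-pack) £12.67: all other tangible goods → 5% → £0.6335
Bananas (3 lb) £2.06: groceries → 3.75% → £0.07725
LED flashlight £18.84: all other tangible goods → 5% → £0.942
Basketball £31.54: sports equipment → 4.75% → £1.49815
Unrounded tax sum = £22.6259 → £22.63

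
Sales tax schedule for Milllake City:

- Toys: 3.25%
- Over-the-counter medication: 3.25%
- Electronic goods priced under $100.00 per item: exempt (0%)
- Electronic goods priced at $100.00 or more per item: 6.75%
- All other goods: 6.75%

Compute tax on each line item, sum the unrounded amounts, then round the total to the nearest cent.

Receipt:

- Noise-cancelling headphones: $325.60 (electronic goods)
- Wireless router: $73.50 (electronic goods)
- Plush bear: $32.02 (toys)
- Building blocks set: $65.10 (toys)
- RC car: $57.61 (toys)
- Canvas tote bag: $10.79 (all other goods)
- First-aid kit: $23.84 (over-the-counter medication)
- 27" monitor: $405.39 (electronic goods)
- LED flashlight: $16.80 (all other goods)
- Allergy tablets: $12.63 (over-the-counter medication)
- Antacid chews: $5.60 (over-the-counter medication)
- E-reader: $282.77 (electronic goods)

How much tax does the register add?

Noise-cancelling headphones $325.60: electronic goods, $100.00 or more → 6.75% → $21.978
Wireless router $73.50: electronic goods, under $100.00 → 0% → $0.00
Plush bear $32.02: toys → 3.25% → $1.04065
Building blocks set $65.10: toys → 3.25% → $2.11575
RC car $57.61: toys → 3.25% → $1.872325
Canvas tote bag $10.79: all other goods → 6.75% → $0.728325
First-aid kit $23.84: over-the-counter medication → 3.25% → $0.7748
27" monitor $405.39: electronic goods, $100.00 or more → 6.75% → $27.363825
LED flashlight $16.80: all other goods → 6.75% → $1.134
Allergy tablets $12.63: over-the-counter medication → 3.25% → $0.410475
Antacid chews $5.60: over-the-counter medication → 3.25% → $0.182
E-reader $282.77: electronic goods, $100.00 or more → 6.75% → $19.086975
Unrounded tax sum = $76.687125 → $76.69

$76.69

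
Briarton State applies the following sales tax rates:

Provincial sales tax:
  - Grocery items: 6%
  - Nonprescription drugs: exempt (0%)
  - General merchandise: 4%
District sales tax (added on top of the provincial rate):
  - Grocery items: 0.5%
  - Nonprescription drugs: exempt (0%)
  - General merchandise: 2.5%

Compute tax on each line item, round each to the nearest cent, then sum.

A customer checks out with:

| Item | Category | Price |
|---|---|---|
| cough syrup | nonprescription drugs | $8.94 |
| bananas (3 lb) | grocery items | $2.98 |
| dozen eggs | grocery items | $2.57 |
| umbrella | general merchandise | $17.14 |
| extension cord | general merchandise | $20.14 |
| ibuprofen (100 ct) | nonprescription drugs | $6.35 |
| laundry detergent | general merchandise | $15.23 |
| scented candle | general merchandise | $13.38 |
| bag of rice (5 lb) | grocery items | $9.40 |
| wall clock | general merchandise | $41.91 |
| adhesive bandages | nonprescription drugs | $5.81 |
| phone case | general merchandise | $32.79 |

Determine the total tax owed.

$10.10

Cough syrup $8.94: nonprescription drugs → 0% + 0% district = 0% → $0.00
Bananas (3 lb) $2.98: grocery items → 6% + 0.5% district = 6.5% → $0.19
Dozen eggs $2.57: grocery items → 6% + 0.5% district = 6.5% → $0.17
Umbrella $17.14: general merchandise → 4% + 2.5% district = 6.5% → $1.11
Extension cord $20.14: general merchandise → 4% + 2.5% district = 6.5% → $1.31
Ibuprofen (100 ct) $6.35: nonprescription drugs → 0% + 0% district = 0% → $0.00
Laundry detergent $15.23: general merchandise → 4% + 2.5% district = 6.5% → $0.99
Scented candle $13.38: general merchandise → 4% + 2.5% district = 6.5% → $0.87
Bag of rice (5 lb) $9.40: grocery items → 6% + 0.5% district = 6.5% → $0.61
Wall clock $41.91: general merchandise → 4% + 2.5% district = 6.5% → $2.72
Adhesive bandages $5.81: nonprescription drugs → 0% + 0% district = 0% → $0.00
Phone case $32.79: general merchandise → 4% + 2.5% district = 6.5% → $2.13
Total tax = $0.19 + $0.17 + $1.11 + $1.31 + $0.99 + $0.87 + $0.61 + $2.72 + $2.13 = $10.10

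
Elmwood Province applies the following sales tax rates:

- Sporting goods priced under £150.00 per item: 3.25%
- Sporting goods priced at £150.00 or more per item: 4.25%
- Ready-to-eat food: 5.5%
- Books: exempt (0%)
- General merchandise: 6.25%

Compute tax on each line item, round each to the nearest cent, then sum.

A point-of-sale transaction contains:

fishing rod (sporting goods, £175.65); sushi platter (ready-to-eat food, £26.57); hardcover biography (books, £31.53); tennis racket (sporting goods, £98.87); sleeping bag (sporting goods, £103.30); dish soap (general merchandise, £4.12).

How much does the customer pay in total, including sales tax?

Fishing rod £175.65: sporting goods, £150.00 or more → 4.25% → £7.47
Sushi platter £26.57: ready-to-eat food → 5.5% → £1.46
Hardcover biography £31.53: books → 0% → £0.00
Tennis racket £98.87: sporting goods, under £150.00 → 3.25% → £3.21
Sleeping bag £103.30: sporting goods, under £150.00 → 3.25% → £3.36
Dish soap £4.12: general merchandise → 6.25% → £0.26
Subtotal = £440.04; tax = £15.76; total due = £455.80

£455.80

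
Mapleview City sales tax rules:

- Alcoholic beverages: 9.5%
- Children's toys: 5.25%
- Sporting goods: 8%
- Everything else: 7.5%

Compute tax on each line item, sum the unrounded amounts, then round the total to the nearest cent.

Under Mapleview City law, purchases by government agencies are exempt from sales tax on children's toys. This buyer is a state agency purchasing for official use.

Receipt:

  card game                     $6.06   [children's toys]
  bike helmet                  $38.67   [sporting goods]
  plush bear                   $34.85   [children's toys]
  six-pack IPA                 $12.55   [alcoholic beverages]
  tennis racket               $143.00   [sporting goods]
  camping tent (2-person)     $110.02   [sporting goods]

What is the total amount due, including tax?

$369.68

Card game $6.06: children's toys, buyer-exempt → 0% → $0.00
Bike helmet $38.67: sporting goods → 8% → $3.0936
Plush bear $34.85: children's toys, buyer-exempt → 0% → $0.00
Six-pack IPA $12.55: alcoholic beverages → 9.5% → $1.19225
Tennis racket $143.00: sporting goods → 8% → $11.44
Camping tent (2-person) $110.02: sporting goods → 8% → $8.8016
Subtotal = $345.15; unrounded tax = $24.52745 → $24.53; total due = $369.68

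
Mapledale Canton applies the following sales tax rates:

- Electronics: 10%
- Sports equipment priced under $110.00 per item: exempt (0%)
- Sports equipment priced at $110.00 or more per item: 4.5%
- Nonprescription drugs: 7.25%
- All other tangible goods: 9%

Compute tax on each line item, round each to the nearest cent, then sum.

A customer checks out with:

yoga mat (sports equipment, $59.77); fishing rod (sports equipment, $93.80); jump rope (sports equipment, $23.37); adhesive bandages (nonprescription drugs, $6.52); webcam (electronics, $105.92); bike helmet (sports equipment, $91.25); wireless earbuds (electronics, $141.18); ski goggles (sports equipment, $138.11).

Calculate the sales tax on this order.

Yoga mat $59.77: sports equipment, under $110.00 → 0% → $0.00
Fishing rod $93.80: sports equipment, under $110.00 → 0% → $0.00
Jump rope $23.37: sports equipment, under $110.00 → 0% → $0.00
Adhesive bandages $6.52: nonprescription drugs → 7.25% → $0.47
Webcam $105.92: electronics → 10% → $10.59
Bike helmet $91.25: sports equipment, under $110.00 → 0% → $0.00
Wireless earbuds $141.18: electronics → 10% → $14.12
Ski goggles $138.11: sports equipment, $110.00 or more → 4.5% → $6.21
Total tax = $0.47 + $10.59 + $14.12 + $6.21 = $31.39

$31.39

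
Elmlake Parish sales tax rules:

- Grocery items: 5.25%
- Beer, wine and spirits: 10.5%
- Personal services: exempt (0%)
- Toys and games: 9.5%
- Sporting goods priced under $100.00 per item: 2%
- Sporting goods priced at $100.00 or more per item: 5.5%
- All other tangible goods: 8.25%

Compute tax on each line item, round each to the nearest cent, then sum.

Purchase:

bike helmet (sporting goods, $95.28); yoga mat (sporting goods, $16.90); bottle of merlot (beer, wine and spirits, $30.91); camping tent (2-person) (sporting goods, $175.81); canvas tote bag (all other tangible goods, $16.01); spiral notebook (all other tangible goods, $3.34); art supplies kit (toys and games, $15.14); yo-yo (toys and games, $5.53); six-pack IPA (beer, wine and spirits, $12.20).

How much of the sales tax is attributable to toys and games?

Art supplies kit $15.14: toys and games → 9.5% → $1.44
Yo-yo $5.53: toys and games → 9.5% → $0.53
Tax on toys and games = $1.44 + $0.53 = $1.97

$1.97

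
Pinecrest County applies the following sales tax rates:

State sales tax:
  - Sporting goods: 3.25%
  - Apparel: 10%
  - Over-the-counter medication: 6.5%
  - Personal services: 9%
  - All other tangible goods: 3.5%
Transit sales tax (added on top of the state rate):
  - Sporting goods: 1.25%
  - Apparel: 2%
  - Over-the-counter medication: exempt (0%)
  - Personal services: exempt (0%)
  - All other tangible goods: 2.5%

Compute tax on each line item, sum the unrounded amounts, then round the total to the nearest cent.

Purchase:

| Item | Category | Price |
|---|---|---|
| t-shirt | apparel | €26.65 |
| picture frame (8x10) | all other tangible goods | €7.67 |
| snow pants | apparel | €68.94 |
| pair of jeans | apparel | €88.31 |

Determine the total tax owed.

€22.53

T-shirt €26.65: apparel → 10% + 2% transit = 12% → €3.198
Picture frame (8x10) €7.67: all other tangible goods → 3.5% + 2.5% transit = 6% → €0.4602
Snow pants €68.94: apparel → 10% + 2% transit = 12% → €8.2728
Pair of jeans €88.31: apparel → 10% + 2% transit = 12% → €10.5972
Unrounded tax sum = €22.5282 → €22.53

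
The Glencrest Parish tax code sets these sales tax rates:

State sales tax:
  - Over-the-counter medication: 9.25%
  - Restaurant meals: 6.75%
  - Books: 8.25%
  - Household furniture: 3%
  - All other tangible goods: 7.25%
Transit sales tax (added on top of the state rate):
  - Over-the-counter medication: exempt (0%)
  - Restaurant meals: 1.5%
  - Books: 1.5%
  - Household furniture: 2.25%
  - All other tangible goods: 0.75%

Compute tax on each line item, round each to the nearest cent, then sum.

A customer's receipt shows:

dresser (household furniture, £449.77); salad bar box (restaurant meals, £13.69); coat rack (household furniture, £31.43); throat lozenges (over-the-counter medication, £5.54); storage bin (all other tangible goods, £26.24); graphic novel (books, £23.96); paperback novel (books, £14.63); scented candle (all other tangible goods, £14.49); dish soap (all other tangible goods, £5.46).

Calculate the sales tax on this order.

£34.37

Dresser £449.77: household furniture → 3% + 2.25% transit = 5.25% → £23.61
Salad bar box £13.69: restaurant meals → 6.75% + 1.5% transit = 8.25% → £1.13
Coat rack £31.43: household furniture → 3% + 2.25% transit = 5.25% → £1.65
Throat lozenges £5.54: over-the-counter medication → 9.25% + 0% transit = 9.25% → £0.51
Storage bin £26.24: all other tangible goods → 7.25% + 0.75% transit = 8% → £2.10
Graphic novel £23.96: books → 8.25% + 1.5% transit = 9.75% → £2.34
Paperback novel £14.63: books → 8.25% + 1.5% transit = 9.75% → £1.43
Scented candle £14.49: all other tangible goods → 7.25% + 0.75% transit = 8% → £1.16
Dish soap £5.46: all other tangible goods → 7.25% + 0.75% transit = 8% → £0.44
Total tax = £23.61 + £1.13 + £1.65 + £0.51 + £2.10 + £2.34 + £1.43 + £1.16 + £0.44 = £34.37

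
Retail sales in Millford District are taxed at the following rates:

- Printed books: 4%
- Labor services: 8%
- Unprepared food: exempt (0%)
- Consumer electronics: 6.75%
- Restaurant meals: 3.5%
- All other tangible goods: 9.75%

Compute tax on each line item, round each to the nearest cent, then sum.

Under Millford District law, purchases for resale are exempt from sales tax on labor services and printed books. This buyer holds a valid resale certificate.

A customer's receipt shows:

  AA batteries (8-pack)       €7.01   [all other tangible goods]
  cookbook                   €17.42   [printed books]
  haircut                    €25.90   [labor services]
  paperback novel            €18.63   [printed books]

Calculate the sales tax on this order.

€0.68

AA batteries (8-pack) €7.01: all other tangible goods → 9.75% → €0.68
Cookbook €17.42: printed books, buyer-exempt → 0% → €0.00
Haircut €25.90: labor services, buyer-exempt → 0% → €0.00
Paperback novel €18.63: printed books, buyer-exempt → 0% → €0.00
Total tax = €0.68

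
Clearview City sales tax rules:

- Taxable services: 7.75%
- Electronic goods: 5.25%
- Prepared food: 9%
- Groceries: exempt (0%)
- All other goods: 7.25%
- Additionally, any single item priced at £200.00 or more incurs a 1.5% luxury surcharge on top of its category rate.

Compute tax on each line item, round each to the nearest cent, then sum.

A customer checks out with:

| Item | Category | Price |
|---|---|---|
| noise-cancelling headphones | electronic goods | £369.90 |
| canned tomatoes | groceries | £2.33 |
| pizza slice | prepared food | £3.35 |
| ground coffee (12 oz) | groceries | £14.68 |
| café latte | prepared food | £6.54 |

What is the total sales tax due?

£25.86

Noise-cancelling headphones £369.90: electronic goods → 5.25% + 1.5% surcharge = 6.75% → £24.97
Canned tomatoes £2.33: groceries → 0% → £0.00
Pizza slice £3.35: prepared food → 9% → £0.30
Ground coffee (12 oz) £14.68: groceries → 0% → £0.00
Café latte £6.54: prepared food → 9% → £0.59
Total tax = £24.97 + £0.30 + £0.59 = £25.86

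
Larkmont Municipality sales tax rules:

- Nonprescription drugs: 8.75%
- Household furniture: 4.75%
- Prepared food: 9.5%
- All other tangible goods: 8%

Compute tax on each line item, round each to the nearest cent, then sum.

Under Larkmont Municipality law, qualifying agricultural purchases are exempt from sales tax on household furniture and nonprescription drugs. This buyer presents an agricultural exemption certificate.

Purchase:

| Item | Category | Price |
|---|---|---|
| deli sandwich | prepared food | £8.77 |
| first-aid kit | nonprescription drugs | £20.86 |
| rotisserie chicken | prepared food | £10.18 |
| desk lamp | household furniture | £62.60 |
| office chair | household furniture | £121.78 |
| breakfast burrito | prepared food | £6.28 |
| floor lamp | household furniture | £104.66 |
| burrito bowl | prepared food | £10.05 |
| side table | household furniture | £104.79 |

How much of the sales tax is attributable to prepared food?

£3.35

Deli sandwich £8.77: prepared food → 9.5% → £0.83
Rotisserie chicken £10.18: prepared food → 9.5% → £0.97
Breakfast burrito £6.28: prepared food → 9.5% → £0.60
Burrito bowl £10.05: prepared food → 9.5% → £0.95
Tax on prepared food = £0.83 + £0.97 + £0.60 + £0.95 = £3.35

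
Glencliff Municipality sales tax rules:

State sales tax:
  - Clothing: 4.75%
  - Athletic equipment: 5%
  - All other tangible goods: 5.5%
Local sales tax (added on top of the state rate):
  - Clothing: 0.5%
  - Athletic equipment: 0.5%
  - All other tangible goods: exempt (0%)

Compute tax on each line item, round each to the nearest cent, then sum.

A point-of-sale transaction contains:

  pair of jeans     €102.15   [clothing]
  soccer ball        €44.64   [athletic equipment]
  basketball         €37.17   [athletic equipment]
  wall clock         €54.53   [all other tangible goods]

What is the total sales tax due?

€12.86

Pair of jeans €102.15: clothing → 4.75% + 0.5% local = 5.25% → €5.36
Soccer ball €44.64: athletic equipment → 5% + 0.5% local = 5.5% → €2.46
Basketball €37.17: athletic equipment → 5% + 0.5% local = 5.5% → €2.04
Wall clock €54.53: all other tangible goods → 5.5% + 0% local = 5.5% → €3.00
Total tax = €5.36 + €2.46 + €2.04 + €3.00 = €12.86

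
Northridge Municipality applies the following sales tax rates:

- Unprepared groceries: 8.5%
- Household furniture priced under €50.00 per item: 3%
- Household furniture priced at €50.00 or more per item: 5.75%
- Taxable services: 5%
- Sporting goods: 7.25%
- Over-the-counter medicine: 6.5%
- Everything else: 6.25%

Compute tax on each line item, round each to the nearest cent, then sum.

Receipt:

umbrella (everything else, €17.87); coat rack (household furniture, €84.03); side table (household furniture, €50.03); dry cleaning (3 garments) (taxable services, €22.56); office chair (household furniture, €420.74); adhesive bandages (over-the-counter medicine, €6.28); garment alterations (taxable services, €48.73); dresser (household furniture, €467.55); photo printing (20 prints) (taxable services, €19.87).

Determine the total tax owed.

Umbrella €17.87: everything else → 6.25% → €1.12
Coat rack €84.03: household furniture, €50.00 or more → 5.75% → €4.83
Side table €50.03: household furniture, €50.00 or more → 5.75% → €2.88
Dry cleaning (3 garments) €22.56: taxable services → 5% → €1.13
Office chair €420.74: household furniture, €50.00 or more → 5.75% → €24.19
Adhesive bandages €6.28: over-the-counter medicine → 6.5% → €0.41
Garment alterations €48.73: taxable services → 5% → €2.44
Dresser €467.55: household furniture, €50.00 or more → 5.75% → €26.88
Photo printing (20 prints) €19.87: taxable services → 5% → €0.99
Total tax = €1.12 + €4.83 + €2.88 + €1.13 + €24.19 + €0.41 + €2.44 + €26.88 + €0.99 = €64.87

€64.87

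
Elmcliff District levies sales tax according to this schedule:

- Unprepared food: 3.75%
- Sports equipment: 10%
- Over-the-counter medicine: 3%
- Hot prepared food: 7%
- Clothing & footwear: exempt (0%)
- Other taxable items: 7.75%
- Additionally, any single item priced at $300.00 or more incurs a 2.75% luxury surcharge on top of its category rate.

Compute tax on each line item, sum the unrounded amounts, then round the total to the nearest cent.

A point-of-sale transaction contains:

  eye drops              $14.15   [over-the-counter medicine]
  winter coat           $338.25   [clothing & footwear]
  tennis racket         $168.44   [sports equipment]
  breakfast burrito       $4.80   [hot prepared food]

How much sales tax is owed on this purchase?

$26.91

Eye drops $14.15: over-the-counter medicine → 3% → $0.4245
Winter coat $338.25: clothing & footwear → 0% + 2.75% surcharge = 2.75% → $9.301875
Tennis racket $168.44: sports equipment → 10% → $16.844
Breakfast burrito $4.80: hot prepared food → 7% → $0.336
Unrounded tax sum = $26.906375 → $26.91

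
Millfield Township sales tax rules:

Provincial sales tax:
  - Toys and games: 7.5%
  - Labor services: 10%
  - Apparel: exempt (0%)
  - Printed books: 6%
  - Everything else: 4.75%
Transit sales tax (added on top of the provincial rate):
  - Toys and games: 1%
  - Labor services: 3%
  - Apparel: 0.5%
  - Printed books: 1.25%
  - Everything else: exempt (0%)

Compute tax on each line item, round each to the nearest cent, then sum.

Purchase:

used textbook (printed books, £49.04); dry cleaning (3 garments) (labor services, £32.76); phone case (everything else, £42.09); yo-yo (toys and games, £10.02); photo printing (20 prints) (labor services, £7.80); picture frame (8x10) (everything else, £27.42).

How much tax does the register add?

Used textbook £49.04: printed books → 6% + 1.25% transit = 7.25% → £3.56
Dry cleaning (3 garments) £32.76: labor services → 10% + 3% transit = 13% → £4.26
Phone case £42.09: everything else → 4.75% + 0% transit = 4.75% → £2.00
Yo-yo £10.02: toys and games → 7.5% + 1% transit = 8.5% → £0.85
Photo printing (20 prints) £7.80: labor services → 10% + 3% transit = 13% → £1.01
Picture frame (8x10) £27.42: everything else → 4.75% + 0% transit = 4.75% → £1.30
Total tax = £3.56 + £4.26 + £2.00 + £0.85 + £1.01 + £1.30 = £12.98

£12.98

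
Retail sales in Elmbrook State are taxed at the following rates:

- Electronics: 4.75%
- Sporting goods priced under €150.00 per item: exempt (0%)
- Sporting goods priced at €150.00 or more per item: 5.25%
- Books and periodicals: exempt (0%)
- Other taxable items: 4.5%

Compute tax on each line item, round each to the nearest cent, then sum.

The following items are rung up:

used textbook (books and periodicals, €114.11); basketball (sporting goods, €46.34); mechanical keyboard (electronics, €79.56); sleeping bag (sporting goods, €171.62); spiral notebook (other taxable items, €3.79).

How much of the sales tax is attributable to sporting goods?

€9.01

Basketball €46.34: sporting goods, under €150.00 → 0% → €0.00
Sleeping bag €171.62: sporting goods, €150.00 or more → 5.25% → €9.01
Tax on sporting goods = €0.00 + €9.01 = €9.01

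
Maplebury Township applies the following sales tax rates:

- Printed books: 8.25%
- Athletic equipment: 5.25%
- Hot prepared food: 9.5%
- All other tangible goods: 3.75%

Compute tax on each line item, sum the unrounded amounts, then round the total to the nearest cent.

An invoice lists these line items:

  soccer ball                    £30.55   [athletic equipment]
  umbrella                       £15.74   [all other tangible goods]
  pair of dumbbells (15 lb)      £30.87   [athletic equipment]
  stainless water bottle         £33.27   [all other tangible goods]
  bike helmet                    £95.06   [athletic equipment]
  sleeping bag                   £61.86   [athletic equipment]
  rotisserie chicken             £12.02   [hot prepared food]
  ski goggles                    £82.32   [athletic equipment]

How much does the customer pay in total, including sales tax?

Soccer ball £30.55: athletic equipment → 5.25% → £1.603875
Umbrella £15.74: all other tangible goods → 3.75% → £0.59025
Pair of dumbbells (15 lb) £30.87: athletic equipment → 5.25% → £1.620675
Stainless water bottle £33.27: all other tangible goods → 3.75% → £1.247625
Bike helmet £95.06: athletic equipment → 5.25% → £4.99065
Sleeping bag £61.86: athletic equipment → 5.25% → £3.24765
Rotisserie chicken £12.02: hot prepared food → 9.5% → £1.1419
Ski goggles £82.32: athletic equipment → 5.25% → £4.3218
Subtotal = £361.69; unrounded tax = £18.764425 → £18.76; total due = £380.45

£380.45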